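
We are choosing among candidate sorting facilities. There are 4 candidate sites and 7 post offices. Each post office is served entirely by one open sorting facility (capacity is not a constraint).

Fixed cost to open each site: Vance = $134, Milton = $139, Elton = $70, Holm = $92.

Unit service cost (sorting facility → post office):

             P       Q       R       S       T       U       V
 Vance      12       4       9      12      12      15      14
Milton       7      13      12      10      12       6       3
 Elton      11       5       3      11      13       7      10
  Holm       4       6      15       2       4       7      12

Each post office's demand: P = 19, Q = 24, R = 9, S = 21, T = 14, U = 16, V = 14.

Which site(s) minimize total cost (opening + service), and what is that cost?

Open Elton and Holm; minimum total cost 735.

For any fixed open set, each post office goes to its cheapest open site; total = fixed + service.
{Elton, Holm}: P→Holm 4·19=76, Q→Elton 5·24=120, R→Elton 3·9=27, S→Holm 2·21=42, T→Holm 4·14=56, U→Elton 7·16=112, V→Elton 10·14=140. Service 573; fixed 162; total 735.
{Milton, Elton, Holm}: P→Holm 4·19=76, Q→Elton 5·24=120, R→Elton 3·9=27, S→Holm 2·21=42, T→Holm 4·14=56, U→Milton 6·16=96, V→Milton 3·14=42. Service 459; fixed 301; total 760.
{Milton, Holm}: P→Holm 4·19=76, Q→Holm 6·24=144, R→Milton 12·9=108, S→Holm 2·21=42, T→Holm 4·14=56, U→Milton 6·16=96, V→Milton 3·14=42. Service 564; fixed 231; total 795.
{Vance, Milton, Elton, Holm}: P→Holm 4·19=76, Q→Vance 4·24=96, R→Elton 3·9=27, S→Holm 2·21=42, T→Holm 4·14=56, U→Milton 6·16=96, V→Milton 3·14=42. Service 435; fixed 435; total 870.
No other subset beats 735.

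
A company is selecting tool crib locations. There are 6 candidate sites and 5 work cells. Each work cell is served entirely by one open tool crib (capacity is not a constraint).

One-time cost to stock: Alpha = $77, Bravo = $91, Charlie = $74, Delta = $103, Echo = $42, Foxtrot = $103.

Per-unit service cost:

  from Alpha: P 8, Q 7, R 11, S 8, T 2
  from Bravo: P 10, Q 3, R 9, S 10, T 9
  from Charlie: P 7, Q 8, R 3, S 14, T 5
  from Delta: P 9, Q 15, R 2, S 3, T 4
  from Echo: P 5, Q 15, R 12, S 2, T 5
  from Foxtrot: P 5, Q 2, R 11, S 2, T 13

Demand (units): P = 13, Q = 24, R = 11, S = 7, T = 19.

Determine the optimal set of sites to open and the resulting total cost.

Open Delta and Foxtrot; minimum total cost 431.

For any fixed open set, each work cell goes to its cheapest open site; total = fixed + service.
{Delta, Foxtrot}: P→Foxtrot 5·13=65, Q→Foxtrot 2·24=48, R→Delta 2·11=22, S→Foxtrot 2·7=14, T→Delta 4·19=76. Service 225; fixed 206; total 431.
{Charlie, Foxtrot}: service 255 + fixed 177 = 432
{Alpha, Charlie, Foxtrot}: service 198 + fixed 254 = 452
{Alpha, Bravo, Charlie, Delta, Echo, Foxtrot}: P→Echo 5·13=65, Q→Foxtrot 2·24=48, R→Delta 2·11=22, S→Echo 2·7=14, T→Alpha 2·19=38. Service 187; fixed 490; total 677.
No other subset beats 431.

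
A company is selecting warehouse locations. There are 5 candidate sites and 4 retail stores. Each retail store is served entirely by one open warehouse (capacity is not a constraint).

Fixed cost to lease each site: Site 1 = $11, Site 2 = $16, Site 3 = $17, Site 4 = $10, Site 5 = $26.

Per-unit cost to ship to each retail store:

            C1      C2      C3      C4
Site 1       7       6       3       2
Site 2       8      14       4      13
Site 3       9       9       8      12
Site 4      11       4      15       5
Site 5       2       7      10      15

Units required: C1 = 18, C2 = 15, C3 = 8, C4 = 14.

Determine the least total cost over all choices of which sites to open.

For any fixed open set, each retail store goes to its cheapest open site; total = fixed + service.
{Site 1, Site 4, Site 5}: C1→Site 5 2·18=36, C2→Site 4 4·15=60, C3→Site 1 3·8=24, C4→Site 1 2·14=28. Service 148; fixed 47; total 195.
{Site 1, Site 2, Site 4, Site 5}: C1→Site 5 2·18=36, C2→Site 4 4·15=60, C3→Site 1 3·8=24, C4→Site 1 2·14=28. Service 148; fixed 63; total 211.
{Site 1, Site 3, Site 4, Site 5}: C1→Site 5 2·18=36, C2→Site 4 4·15=60, C3→Site 1 3·8=24, C4→Site 1 2·14=28. Service 148; fixed 64; total 212.
{Site 1, Site 2, Site 3, Site 4, Site 5}: service 148 + fixed 80 = 228
No other subset beats 195.

Minimum total cost: 195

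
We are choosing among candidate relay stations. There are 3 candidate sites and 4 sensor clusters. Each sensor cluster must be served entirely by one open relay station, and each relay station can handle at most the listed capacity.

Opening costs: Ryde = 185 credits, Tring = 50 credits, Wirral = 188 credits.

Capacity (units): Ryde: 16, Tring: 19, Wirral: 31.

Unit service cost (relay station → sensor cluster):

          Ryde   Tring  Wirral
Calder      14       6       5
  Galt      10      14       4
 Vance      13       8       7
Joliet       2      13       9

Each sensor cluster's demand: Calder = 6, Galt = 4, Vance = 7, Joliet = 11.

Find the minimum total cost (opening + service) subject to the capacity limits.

Open {Wirral}: Calder→Wirral 5·6=30, Galt→Wirral 4·4=16, Vance→Wirral 7·7=49, Joliet→Wirral 9·11=99.
Loads: Wirral carries 28/31. Service 194; fixed 188; total 382.
Next best feasible plan costs 389.

Minimum total cost: 382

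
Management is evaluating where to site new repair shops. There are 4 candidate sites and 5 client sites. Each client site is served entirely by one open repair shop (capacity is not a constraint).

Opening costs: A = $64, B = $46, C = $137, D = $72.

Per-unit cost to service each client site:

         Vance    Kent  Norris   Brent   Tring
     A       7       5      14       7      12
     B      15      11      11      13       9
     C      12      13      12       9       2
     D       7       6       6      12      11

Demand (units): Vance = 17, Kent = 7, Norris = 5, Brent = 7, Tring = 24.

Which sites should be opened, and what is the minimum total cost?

For any fixed open set, each client site goes to its cheapest open site; total = fixed + service.
{C, D}: Vance→D 7·17=119, Kent→D 6·7=42, Norris→D 6·5=30, Brent→C 9·7=63, Tring→C 2·24=48. Service 302; fixed 209; total 511.
{A, C}: Vance→A 7·17=119, Kent→A 5·7=35, Norris→C 12·5=60, Brent→A 7·7=49, Tring→C 2·24=48. Service 311; fixed 201; total 512.
{A, B, C}: service 306 + fixed 247 = 553
{A, B, C, D}: service 281 + fixed 319 = 600
No other subset beats 511.

Open C and D; minimum total cost 511.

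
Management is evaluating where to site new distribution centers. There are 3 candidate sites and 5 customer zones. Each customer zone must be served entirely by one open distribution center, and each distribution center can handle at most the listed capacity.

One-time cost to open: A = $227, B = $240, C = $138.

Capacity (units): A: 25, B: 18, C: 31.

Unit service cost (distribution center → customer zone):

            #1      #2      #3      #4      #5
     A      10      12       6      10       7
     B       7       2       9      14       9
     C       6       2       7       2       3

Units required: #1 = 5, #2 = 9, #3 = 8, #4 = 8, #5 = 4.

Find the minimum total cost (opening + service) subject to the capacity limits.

Minimum total cost: 489

Open {A, C}: #1→C 6·5=30, #2→C 2·9=18, #3→A 6·8=48, #4→C 2·8=16, #5→C 3·4=12.
Loads: A carries 8/25, C carries 26/31. Service 124; fixed 365; total 489.
Next best feasible plan costs 505.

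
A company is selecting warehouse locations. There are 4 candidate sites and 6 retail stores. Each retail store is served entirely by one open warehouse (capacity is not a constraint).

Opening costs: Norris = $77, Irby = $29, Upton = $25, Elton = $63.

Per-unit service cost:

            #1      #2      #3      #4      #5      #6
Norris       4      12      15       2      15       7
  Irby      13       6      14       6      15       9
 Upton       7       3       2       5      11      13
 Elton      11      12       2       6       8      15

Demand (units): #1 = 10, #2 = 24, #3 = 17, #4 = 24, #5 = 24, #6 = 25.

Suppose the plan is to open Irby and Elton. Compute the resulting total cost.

Each retail store is assigned to its cheapest site among the open ones.
{Irby, Elton}: #1→Elton 11·10=110, #2→Irby 6·24=144, #3→Elton 2·17=34, #4→Irby 6·24=144, #5→Elton 8·24=192, #6→Irby 9·25=225. Service 849; fixed 92; total 941.

Total cost: 941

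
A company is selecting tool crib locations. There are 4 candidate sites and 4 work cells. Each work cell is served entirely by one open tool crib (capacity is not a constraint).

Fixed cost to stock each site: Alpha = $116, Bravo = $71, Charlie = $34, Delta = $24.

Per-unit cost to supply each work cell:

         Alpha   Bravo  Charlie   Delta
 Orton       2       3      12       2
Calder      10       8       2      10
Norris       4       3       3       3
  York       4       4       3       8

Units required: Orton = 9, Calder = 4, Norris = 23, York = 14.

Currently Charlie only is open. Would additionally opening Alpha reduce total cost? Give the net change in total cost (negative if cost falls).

Current service cost with {Charlie}: 227.
Adding Alpha: each work cell re-picks its cheapest; new service cost 137, saving 90.
Extra fixed cost: 116. Net change = 116 − 90 = 26.
(Totals: 261 → 287.)

No — net change +26 (cost rises by 26).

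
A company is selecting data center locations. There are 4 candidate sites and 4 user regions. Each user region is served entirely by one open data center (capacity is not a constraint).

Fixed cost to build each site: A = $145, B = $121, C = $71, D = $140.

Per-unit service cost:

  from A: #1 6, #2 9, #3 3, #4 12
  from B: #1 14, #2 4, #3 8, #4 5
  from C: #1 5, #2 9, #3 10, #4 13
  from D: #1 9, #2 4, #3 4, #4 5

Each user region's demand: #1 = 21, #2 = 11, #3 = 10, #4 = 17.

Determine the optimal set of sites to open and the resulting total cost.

For any fixed open set, each user region goes to its cheapest open site; total = fixed + service.
{C, D}: #1→C 5·21=105, #2→D 4·11=44, #3→D 4·10=40, #4→D 5·17=85. Service 274; fixed 211; total 485.
{D}: #1→D 9·21=189, #2→D 4·11=44, #3→D 4·10=40, #4→D 5·17=85. Service 358; fixed 140; total 498.
{B, C}: #1→C 5·21=105, #2→B 4·11=44, #3→B 8·10=80, #4→B 5·17=85. Service 314; fixed 192; total 506.
{A, B, C, D}: service 264 + fixed 477 = 741
(All 15 nonempty subsets were checked; C and D is lowest.)

Open C and D; minimum total cost 485.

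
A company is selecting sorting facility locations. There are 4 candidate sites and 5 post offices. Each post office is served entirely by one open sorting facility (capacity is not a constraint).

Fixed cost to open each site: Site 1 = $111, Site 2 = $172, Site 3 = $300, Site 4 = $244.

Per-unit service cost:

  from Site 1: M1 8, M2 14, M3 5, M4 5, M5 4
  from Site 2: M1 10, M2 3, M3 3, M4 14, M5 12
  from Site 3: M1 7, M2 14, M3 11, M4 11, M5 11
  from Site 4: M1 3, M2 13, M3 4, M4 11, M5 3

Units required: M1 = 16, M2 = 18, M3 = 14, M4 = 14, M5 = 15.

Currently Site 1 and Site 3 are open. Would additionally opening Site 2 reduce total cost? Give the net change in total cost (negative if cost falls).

Yes — net change −54 (cost falls by 54).

Current service cost with {Site 1, Site 3}: 564.
Adding Site 2: each post office re-picks its cheapest; new service cost 338, saving 226.
Extra fixed cost: 172. Net change = 172 − 226 = -54.
(Totals: 975 → 921.)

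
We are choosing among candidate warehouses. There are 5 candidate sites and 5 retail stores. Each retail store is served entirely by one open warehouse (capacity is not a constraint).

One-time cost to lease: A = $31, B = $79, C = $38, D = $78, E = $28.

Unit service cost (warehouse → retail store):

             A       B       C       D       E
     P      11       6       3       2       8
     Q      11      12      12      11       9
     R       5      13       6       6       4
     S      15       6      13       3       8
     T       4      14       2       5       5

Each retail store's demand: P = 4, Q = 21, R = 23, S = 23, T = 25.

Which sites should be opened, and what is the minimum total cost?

For any fixed open set, each retail store goes to its cheapest open site; total = fixed + service.
{C, D, E}: P→D 2·4=8, Q→E 9·21=189, R→E 4·23=92, S→D 3·23=69, T→C 2·25=50. Service 408; fixed 144; total 552.
{A, C, D, E}: service 408 + fixed 175 = 583
{D, E}: P→D 2·4=8, Q→E 9·21=189, R→E 4·23=92, S→D 3·23=69, T→D 5·25=125. Service 483; fixed 106; total 589.
{A, B, C, D, E}: service 408 + fixed 254 = 662
No other subset beats 552.

Open C, D and E; minimum total cost 552.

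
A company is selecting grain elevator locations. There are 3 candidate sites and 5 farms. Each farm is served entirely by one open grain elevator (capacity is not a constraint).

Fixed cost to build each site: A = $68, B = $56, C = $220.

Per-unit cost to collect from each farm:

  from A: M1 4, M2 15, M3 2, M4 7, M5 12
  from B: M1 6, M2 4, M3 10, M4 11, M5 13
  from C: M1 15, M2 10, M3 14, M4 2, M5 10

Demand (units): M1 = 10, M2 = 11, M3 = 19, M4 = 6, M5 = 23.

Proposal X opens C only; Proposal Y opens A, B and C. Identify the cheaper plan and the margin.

Proposal X: {C}: M1→C 15·10=150, M2→C 10·11=110, M3→C 14·19=266, M4→C 2·6=12, M5→C 10·23=230. Service 768; fixed 220; total 988.
Proposal Y: {A, B, C}: M1→A 4·10=40, M2→B 4·11=44, M3→A 2·19=38, M4→C 2·6=12, M5→C 10·23=230. Service 364; fixed 344; total 708.
Difference: |988 − 708| = 280.

Proposal Y is cheaper by 280.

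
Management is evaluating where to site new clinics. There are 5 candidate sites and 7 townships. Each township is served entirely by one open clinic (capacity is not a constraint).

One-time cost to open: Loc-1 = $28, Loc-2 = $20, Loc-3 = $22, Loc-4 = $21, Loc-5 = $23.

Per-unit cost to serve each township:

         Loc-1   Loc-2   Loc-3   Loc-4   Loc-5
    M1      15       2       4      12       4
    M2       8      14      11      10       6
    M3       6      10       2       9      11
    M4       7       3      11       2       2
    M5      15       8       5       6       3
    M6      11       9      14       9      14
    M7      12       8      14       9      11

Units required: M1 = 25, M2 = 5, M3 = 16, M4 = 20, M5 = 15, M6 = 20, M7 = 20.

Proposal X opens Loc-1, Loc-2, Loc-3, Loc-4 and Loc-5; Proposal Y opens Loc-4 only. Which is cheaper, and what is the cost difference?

Proposal X: {Loc-1, Loc-2, Loc-3, Loc-4, Loc-5}: M1→Loc-2 2·25=50, M2→Loc-5 6·5=30, M3→Loc-3 2·16=32, M4→Loc-4 2·20=40, M5→Loc-5 3·15=45, M6→Loc-2 9·20=180, M7→Loc-2 8·20=160. Service 537; fixed 114; total 651.
Proposal Y: {Loc-4}: M1→Loc-4 12·25=300, M2→Loc-4 10·5=50, M3→Loc-4 9·16=144, M4→Loc-4 2·20=40, M5→Loc-4 6·15=90, M6→Loc-4 9·20=180, M7→Loc-4 9·20=180. Service 984; fixed 21; total 1005.
Difference: |651 − 1005| = 354.

Proposal X is cheaper by 354.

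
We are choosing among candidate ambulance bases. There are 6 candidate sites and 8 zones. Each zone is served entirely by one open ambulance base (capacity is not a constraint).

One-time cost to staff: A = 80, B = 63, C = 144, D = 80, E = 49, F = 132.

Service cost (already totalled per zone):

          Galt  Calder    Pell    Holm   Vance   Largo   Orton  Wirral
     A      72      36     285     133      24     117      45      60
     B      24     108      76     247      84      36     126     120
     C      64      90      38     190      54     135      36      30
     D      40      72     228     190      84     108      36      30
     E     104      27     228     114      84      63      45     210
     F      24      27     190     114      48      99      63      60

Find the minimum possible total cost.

For any fixed open set, each zone goes to its cheapest open site; total = fixed + service.
{A, B}: Galt→B 24, Calder→A 36, Pell→B 76, Holm→A 133, Vance→A 24, Largo→B 36, Orton→A 45, Wirral→A 60. Service 434; fixed 143; total 577.
{A, B, E}: service 406 + fixed 192 = 598
{B, C, E}: service 359 + fixed 256 = 615
{A, B, C, D, E, F}: Galt→B 24, Calder→E 27, Pell→C 38, Holm→E 114, Vance→A 24, Largo→B 36, Orton→C 36, Wirral→C 30. Service 329; fixed 548; total 877.
No other subset beats 577.

Minimum total cost: 577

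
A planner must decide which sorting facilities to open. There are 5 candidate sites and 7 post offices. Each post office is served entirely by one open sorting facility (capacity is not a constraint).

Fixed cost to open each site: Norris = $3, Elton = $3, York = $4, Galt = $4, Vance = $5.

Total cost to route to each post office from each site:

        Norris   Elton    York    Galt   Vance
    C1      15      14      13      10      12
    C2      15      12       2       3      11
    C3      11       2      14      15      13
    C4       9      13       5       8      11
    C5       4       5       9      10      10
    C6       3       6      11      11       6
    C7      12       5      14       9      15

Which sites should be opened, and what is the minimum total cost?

Open Norris, Elton and York; minimum total cost 44.

For any fixed open set, each post office goes to its cheapest open site; total = fixed + service.
{Norris, Elton, York}: C1→York 13, C2→York 2, C3→Elton 2, C4→York 5, C5→Norris 4, C6→Norris 3, C7→Elton 5. Service 34; fixed 10; total 44.
{Norris, Elton, York, Galt}: service 31 + fixed 14 = 45
{Norris, Elton, Galt}: C1→Galt 10, C2→Galt 3, C3→Elton 2, C4→Galt 8, C5→Norris 4, C6→Norris 3, C7→Elton 5. Service 35; fixed 10; total 45.
{Norris, Elton, York, Galt, Vance}: C1→Galt 10, C2→York 2, C3→Elton 2, C4→York 5, C5→Norris 4, C6→Norris 3, C7→Elton 5. Service 31; fixed 19; total 50.
No other subset beats 44.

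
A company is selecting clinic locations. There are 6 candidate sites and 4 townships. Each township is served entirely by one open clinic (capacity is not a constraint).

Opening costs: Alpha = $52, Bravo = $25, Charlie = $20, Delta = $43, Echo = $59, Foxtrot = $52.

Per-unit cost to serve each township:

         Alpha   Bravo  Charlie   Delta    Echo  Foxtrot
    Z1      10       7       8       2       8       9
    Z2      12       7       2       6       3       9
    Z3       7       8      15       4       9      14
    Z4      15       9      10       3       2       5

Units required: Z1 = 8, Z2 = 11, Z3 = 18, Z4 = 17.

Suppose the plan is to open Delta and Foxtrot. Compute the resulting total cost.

Total cost: 300

Each township is assigned to its cheapest site among the open ones.
{Delta, Foxtrot}: Z1→Delta 2·8=16, Z2→Delta 6·11=66, Z3→Delta 4·18=72, Z4→Delta 3·17=51. Service 205; fixed 95; total 300.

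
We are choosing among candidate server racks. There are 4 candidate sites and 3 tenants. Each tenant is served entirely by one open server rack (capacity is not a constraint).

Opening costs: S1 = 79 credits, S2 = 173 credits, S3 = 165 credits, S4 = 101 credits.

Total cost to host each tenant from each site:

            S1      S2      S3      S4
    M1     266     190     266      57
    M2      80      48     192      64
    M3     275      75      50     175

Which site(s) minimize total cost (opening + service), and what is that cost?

For any fixed open set, each tenant goes to its cheapest open site; total = fixed + service.
{S4}: M1→S4 57, M2→S4 64, M3→S4 175. Service 296; fixed 101; total 397.
{S3, S4}: M1→S4 57, M2→S4 64, M3→S3 50. Service 171; fixed 266; total 437.
{S2, S4}: M1→S4 57, M2→S2 48, M3→S2 75. Service 180; fixed 274; total 454.
{S1, S2, S3, S4}: M1→S4 57, M2→S2 48, M3→S3 50. Service 155; fixed 518; total 673.
No other subset beats 397.

Open S4 only; minimum total cost 397.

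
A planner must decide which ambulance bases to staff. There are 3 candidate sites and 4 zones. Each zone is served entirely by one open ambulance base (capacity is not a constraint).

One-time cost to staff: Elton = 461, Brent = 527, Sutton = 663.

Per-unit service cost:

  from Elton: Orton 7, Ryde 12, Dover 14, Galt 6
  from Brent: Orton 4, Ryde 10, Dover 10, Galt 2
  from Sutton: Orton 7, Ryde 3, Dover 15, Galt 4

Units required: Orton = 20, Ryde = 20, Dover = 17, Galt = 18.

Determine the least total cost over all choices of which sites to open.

For any fixed open set, each zone goes to its cheapest open site; total = fixed + service.
{Brent}: Orton→Brent 4·20=80, Ryde→Brent 10·20=200, Dover→Brent 10·17=170, Galt→Brent 2·18=36. Service 486; fixed 527; total 1013.
{Elton}: service 726 + fixed 461 = 1187
{Sutton}: Orton→Sutton 7·20=140, Ryde→Sutton 3·20=60, Dover→Sutton 15·17=255, Galt→Sutton 4·18=72. Service 527; fixed 663; total 1190.
{Elton, Brent, Sutton}: service 346 + fixed 1651 = 1997
No other subset beats 1013.

Minimum total cost: 1013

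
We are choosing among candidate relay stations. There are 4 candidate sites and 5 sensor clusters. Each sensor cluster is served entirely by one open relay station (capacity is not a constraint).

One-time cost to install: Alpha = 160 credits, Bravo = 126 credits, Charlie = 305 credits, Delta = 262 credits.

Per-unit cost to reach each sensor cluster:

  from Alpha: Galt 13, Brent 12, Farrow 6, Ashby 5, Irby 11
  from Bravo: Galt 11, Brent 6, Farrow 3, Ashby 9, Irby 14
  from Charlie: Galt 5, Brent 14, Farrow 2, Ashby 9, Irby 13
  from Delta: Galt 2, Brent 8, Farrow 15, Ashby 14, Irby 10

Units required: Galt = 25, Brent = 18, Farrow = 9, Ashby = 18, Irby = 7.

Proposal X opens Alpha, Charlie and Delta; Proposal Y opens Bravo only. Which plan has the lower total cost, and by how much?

Proposal Y is cheaper by 303.

Proposal X: {Alpha, Charlie, Delta}: Galt→Delta 2·25=50, Brent→Delta 8·18=144, Farrow→Charlie 2·9=18, Ashby→Alpha 5·18=90, Irby→Delta 10·7=70. Service 372; fixed 727; total 1099.
Proposal Y: {Bravo}: Galt→Bravo 11·25=275, Brent→Bravo 6·18=108, Farrow→Bravo 3·9=27, Ashby→Bravo 9·18=162, Irby→Bravo 14·7=98. Service 670; fixed 126; total 796.
Difference: |1099 − 796| = 303.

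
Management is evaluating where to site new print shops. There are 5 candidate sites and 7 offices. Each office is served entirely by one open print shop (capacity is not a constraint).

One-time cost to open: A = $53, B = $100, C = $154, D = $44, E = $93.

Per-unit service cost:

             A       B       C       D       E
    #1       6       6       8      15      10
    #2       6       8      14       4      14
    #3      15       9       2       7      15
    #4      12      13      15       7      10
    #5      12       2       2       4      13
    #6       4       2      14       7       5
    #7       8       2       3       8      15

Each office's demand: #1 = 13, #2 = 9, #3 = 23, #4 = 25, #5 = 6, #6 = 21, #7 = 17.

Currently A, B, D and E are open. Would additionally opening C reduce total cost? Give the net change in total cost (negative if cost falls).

No — net change +39 (cost rises by 39).

Current service cost with {A, B, D, E}: 538.
Adding C: each office re-picks its cheapest; new service cost 423, saving 115.
Extra fixed cost: 154. Net change = 154 − 115 = 39.
(Totals: 828 → 867.)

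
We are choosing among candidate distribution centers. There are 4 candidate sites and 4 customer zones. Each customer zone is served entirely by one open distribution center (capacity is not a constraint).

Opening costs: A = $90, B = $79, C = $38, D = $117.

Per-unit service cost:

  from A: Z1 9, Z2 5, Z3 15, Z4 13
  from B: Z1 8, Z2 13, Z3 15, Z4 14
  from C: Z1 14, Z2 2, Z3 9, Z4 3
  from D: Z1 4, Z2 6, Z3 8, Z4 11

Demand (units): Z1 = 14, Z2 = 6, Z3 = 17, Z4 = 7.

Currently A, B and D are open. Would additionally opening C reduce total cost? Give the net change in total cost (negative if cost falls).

Current service cost with {A, B, D}: 299.
Adding C: each customer zone re-picks its cheapest; new service cost 225, saving 74.
Extra fixed cost: 38. Net change = 38 − 74 = -36.
(Totals: 585 → 549.)

Yes — net change −36 (cost falls by 36).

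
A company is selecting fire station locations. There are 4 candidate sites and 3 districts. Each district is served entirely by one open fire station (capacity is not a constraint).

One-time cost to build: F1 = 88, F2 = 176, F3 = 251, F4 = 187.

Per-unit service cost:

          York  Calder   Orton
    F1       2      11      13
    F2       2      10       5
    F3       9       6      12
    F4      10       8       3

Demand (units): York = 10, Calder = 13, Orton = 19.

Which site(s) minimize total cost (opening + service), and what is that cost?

Open F2 only; minimum total cost 421.

For any fixed open set, each district goes to its cheapest open site; total = fixed + service.
{F2}: York→F2 2·10=20, Calder→F2 10·13=130, Orton→F2 5·19=95. Service 245; fixed 176; total 421.
{F4}: York→F4 10·10=100, Calder→F4 8·13=104, Orton→F4 3·19=57. Service 261; fixed 187; total 448.
{F1, F4}: York→F1 2·10=20, Calder→F4 8·13=104, Orton→F4 3·19=57. Service 181; fixed 275; total 456.
{F1, F2, F3, F4}: service 155 + fixed 702 = 857
No other subset beats 421.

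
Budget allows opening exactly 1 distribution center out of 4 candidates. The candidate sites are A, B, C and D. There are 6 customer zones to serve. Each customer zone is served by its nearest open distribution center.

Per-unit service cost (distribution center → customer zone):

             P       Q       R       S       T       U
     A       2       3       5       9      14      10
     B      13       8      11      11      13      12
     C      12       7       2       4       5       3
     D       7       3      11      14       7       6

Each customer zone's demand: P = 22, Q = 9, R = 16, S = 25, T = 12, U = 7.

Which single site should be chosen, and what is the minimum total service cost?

With exactly 1 open, each customer zone uses its cheapest among the chosen.
{C}: P→C 12·22=264, Q→C 7·9=63, R→C 2·16=32, S→C 4·25=100, T→C 5·12=60, U→C 3·7=21. Service cost 540.
{A}: service cost 614
{D}: service cost 833
Among all 4 size-1 choices, {C} is lowest.

Choose C only; total service cost 540.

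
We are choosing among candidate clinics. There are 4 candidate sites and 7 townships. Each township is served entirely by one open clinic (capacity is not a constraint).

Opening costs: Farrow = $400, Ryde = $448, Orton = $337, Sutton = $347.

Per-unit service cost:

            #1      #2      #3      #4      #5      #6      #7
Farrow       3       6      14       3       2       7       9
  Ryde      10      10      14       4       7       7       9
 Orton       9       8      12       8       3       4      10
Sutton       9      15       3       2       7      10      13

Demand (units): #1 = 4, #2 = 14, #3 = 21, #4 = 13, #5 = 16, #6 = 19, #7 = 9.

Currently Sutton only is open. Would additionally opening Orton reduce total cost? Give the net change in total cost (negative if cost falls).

Current service cost with {Sutton}: 754.
Adding Orton: each township re-picks its cheapest; new service cost 451, saving 303.
Extra fixed cost: 337. Net change = 337 − 303 = 34.
(Totals: 1101 → 1135.)

No — net change +34 (cost rises by 34).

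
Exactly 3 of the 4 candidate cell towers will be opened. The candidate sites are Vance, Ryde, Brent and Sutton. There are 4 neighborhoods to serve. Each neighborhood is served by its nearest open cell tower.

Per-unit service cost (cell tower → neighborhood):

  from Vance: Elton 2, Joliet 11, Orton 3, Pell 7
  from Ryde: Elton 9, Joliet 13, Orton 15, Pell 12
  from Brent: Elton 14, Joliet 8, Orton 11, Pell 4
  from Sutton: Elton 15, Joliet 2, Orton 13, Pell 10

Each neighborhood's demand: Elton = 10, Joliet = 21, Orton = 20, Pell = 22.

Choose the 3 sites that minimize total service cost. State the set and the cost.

With exactly 3 open, each neighborhood uses its cheapest among the chosen.
{Vance, Brent, Sutton}: Elton→Vance 2·10=20, Joliet→Sutton 2·21=42, Orton→Vance 3·20=60, Pell→Brent 4·22=88. Service cost 210.
{Vance, Ryde, Sutton}: service cost 276
{Vance, Ryde, Brent}: service cost 336
Among all 4 size-3 choices, {Vance, Brent, Sutton} is lowest.

Choose Vance, Brent and Sutton; total service cost 210.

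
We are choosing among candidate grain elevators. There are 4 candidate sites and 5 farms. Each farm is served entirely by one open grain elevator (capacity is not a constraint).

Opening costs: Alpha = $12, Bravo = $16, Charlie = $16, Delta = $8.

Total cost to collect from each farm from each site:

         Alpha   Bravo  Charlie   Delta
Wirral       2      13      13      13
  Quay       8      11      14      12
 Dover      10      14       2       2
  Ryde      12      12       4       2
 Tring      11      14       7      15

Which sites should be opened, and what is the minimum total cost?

For any fixed open set, each farm goes to its cheapest open site; total = fixed + service.
{Alpha, Delta}: Wirral→Alpha 2, Quay→Alpha 8, Dover→Delta 2, Ryde→Delta 2, Tring→Alpha 11. Service 25; fixed 20; total 45.
{Alpha, Charlie}: service 23 + fixed 28 = 51
{Delta}: service 44 + fixed 8 = 52
{Alpha, Bravo, Charlie, Delta}: Wirral→Alpha 2, Quay→Alpha 8, Dover→Charlie 2, Ryde→Delta 2, Tring→Charlie 7. Service 21; fixed 52; total 73.
(All 15 nonempty subsets were checked; Alpha and Delta is lowest.)

Open Alpha and Delta; minimum total cost 45.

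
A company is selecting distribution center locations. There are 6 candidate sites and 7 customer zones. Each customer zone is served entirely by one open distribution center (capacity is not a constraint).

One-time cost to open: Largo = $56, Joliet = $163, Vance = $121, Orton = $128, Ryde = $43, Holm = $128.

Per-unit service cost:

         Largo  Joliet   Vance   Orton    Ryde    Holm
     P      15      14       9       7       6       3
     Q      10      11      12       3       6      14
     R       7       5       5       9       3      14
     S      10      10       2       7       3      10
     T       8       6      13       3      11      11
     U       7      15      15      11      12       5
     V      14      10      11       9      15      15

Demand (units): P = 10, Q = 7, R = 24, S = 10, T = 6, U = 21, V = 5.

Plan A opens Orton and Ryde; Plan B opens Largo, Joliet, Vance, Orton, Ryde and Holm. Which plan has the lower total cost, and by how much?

Plan A: {Orton, Ryde}: P→Ryde 6·10=60, Q→Orton 3·7=21, R→Ryde 3·24=72, S→Ryde 3·10=30, T→Orton 3·6=18, U→Orton 11·21=231, V→Orton 9·5=45. Service 477; fixed 171; total 648.
Plan B: {Largo, Joliet, Vance, Orton, Ryde, Holm}: P→Holm 3·10=30, Q→Orton 3·7=21, R→Ryde 3·24=72, S→Vance 2·10=20, T→Orton 3·6=18, U→Holm 5·21=105, V→Orton 9·5=45. Service 311; fixed 639; total 950.
Difference: |648 − 950| = 302.

Plan A is cheaper by 302.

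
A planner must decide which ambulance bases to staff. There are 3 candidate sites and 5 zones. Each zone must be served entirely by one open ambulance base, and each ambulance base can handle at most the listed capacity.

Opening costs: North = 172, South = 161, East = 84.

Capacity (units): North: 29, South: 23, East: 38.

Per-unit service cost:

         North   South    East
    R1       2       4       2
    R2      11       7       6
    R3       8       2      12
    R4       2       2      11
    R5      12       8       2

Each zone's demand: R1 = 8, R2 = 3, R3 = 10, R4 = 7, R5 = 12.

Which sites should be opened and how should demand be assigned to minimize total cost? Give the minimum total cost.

Open {South, East}: R1→East 2·8=16, R2→East 6·3=18, R3→South 2·10=20, R4→South 2·7=14, R5→East 2·12=24.
Loads: South carries 17/23, East carries 23/38. Service 92; fixed 245; total 337.
Next best feasible plan costs 340.

Minimum total cost: 337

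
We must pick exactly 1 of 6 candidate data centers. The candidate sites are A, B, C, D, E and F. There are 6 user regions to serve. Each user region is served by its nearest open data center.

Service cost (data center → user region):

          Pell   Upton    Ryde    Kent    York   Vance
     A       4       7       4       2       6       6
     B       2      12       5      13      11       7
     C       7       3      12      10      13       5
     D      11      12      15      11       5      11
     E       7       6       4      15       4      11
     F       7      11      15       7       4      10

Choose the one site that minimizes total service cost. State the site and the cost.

With exactly 1 open, each user region uses its cheapest among the chosen.
{A}: Pell→A 4, Upton→A 7, Ryde→A 4, Kent→A 2, York→A 6, Vance→A 6. Service cost 29.
{E}: service cost 47
{B}: service cost 50
Among all 6 size-1 choices, {A} is lowest.

Choose A only; total service cost 29.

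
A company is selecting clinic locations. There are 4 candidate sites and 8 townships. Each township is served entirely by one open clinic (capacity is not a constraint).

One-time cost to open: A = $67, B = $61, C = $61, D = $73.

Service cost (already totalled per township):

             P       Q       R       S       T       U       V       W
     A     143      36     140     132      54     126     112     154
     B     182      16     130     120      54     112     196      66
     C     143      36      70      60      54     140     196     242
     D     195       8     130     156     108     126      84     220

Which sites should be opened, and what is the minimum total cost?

For any fixed open set, each township goes to its cheapest open site; total = fixed + service.
{B, C, D}: P→C 143, Q→D 8, R→C 70, S→C 60, T→B 54, U→B 112, V→D 84, W→B 66. Service 597; fixed 195; total 792.
{A, B, C}: P→A 143, Q→B 16, R→C 70, S→C 60, T→A 54, U→B 112, V→A 112, W→B 66. Service 633; fixed 189; total 822.
{B, C}: P→C 143, Q→B 16, R→C 70, S→C 60, T→B 54, U→B 112, V→B 196, W→B 66. Service 717; fixed 122; total 839.
{A, B, C, D}: service 597 + fixed 262 = 859
No other subset beats 792.

Open B, C and D; minimum total cost 792.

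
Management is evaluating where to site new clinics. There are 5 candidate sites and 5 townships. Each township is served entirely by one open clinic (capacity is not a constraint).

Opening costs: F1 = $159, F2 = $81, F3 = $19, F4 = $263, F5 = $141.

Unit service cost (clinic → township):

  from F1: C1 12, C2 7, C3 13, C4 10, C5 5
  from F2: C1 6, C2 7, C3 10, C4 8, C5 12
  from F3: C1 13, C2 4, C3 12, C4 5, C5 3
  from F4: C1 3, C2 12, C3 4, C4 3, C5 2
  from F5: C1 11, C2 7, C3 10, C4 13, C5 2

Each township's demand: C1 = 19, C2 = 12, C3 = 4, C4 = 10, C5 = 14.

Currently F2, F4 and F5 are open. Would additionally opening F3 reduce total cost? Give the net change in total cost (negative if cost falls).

Current service cost with {F2, F4, F5}: 215.
Adding F3: each township re-picks its cheapest; new service cost 179, saving 36.
Extra fixed cost: 19. Net change = 19 − 36 = -17.
(Totals: 700 → 683.)

Yes — net change −17 (cost falls by 17).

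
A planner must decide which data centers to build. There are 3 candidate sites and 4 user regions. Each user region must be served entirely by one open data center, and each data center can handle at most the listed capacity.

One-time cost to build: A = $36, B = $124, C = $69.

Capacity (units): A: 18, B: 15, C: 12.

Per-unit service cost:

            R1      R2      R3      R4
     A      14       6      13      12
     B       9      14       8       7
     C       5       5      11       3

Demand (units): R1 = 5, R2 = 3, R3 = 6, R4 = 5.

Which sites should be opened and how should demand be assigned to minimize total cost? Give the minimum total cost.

Open {A, C}: R1→C 5·5=25, R2→A 6·3=18, R3→A 13·6=78, R4→C 3·5=15.
Loads: A carries 9/18, C carries 10/12. Service 136; fixed 105; total 241.
Next best feasible plan costs 274.

Minimum total cost: 241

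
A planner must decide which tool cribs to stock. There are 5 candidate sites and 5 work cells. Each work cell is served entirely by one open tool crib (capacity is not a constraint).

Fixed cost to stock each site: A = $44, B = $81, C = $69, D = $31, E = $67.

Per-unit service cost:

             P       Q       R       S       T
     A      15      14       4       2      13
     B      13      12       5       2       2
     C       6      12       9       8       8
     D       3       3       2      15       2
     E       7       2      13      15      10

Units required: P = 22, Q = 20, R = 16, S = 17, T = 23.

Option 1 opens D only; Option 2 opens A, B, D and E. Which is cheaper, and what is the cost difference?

Option 1: {D}: P→D 3·22=66, Q→D 3·20=60, R→D 2·16=32, S→D 15·17=255, T→D 2·23=46. Service 459; fixed 31; total 490.
Option 2: {A, B, D, E}: P→D 3·22=66, Q→E 2·20=40, R→D 2·16=32, S→A 2·17=34, T→B 2·23=46. Service 218; fixed 223; total 441.
Difference: |490 − 441| = 49.

Option 2 is cheaper by 49.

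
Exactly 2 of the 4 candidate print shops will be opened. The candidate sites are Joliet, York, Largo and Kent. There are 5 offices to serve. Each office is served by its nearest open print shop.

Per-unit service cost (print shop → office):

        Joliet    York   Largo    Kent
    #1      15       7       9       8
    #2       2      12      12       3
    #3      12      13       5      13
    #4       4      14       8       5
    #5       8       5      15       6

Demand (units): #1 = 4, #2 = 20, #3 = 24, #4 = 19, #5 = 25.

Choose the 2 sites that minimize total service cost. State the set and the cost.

Choose Largo and Kent; total service cost 457.

With exactly 2 open, each office uses its cheapest among the chosen.
{Largo, Kent}: #1→Kent 8·4=32, #2→Kent 3·20=60, #3→Largo 5·24=120, #4→Kent 5·19=95, #5→Kent 6·25=150. Service cost 457.
{Joliet, Largo}: service cost 472
{Joliet, York}: service cost 557
Among all 6 size-2 choices, {Largo, Kent} is lowest.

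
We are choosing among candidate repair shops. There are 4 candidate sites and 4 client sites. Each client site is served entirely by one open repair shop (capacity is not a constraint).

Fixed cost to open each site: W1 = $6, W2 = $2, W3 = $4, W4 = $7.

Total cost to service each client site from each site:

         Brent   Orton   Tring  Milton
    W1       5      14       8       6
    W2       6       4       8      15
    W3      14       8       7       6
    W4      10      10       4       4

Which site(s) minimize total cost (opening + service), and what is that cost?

For any fixed open set, each client site goes to its cheapest open site; total = fixed + service.
{W2, W4}: Brent→W2 6, Orton→W2 4, Tring→W4 4, Milton→W4 4. Service 18; fixed 9; total 27.
{W2, W3}: service 23 + fixed 6 = 29
{W1, W2}: service 23 + fixed 8 = 31
{W1, W2, W3, W4}: service 17 + fixed 19 = 36
(All 15 nonempty subsets were checked; W2 and W4 is lowest.)

Open W2 and W4; minimum total cost 27.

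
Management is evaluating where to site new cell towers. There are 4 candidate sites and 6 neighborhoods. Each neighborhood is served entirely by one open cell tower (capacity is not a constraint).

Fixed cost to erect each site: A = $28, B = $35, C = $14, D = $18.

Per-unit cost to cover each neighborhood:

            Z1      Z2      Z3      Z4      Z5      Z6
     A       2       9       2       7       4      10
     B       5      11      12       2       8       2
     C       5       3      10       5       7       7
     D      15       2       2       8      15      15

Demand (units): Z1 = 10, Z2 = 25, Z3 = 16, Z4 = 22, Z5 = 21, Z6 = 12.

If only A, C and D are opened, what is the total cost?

Total cost: 440

Each neighborhood is assigned to its cheapest site among the open ones.
{A, C, D}: Z1→A 2·10=20, Z2→D 2·25=50, Z3→A 2·16=32, Z4→C 5·22=110, Z5→A 4·21=84, Z6→C 7·12=84. Service 380; fixed 60; total 440.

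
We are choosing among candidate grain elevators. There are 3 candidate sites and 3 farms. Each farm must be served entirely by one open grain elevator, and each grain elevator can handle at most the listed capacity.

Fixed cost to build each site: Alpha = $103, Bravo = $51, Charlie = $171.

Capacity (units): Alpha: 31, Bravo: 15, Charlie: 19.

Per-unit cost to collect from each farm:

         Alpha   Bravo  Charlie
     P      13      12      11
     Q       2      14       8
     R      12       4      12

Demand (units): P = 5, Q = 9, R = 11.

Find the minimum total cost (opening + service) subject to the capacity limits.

Open {Alpha, Bravo}: P→Alpha 13·5=65, Q→Alpha 2·9=18, R→Bravo 4·11=44.
Loads: Alpha carries 14/31, Bravo carries 11/15. Service 127; fixed 154; total 281.
Next best feasible plan costs 318.

Minimum total cost: 281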